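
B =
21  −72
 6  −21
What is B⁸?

tr B = 0 and det B = −9, so the characteristic polynomial is λ² − (0)λ + (−9) with roots 3 and −3.
Eigenvectors give P = [[4, 3], [1, 1]] with P⁻¹ = [[1, −3], [−1, 4]], and B = P·diag(3, −3)·P⁻¹.
Then B⁸ = P·diag(6561, 6561)·P⁻¹ = [[26244, 19683], [6561, 6561]] · [[1, −3], [−1, 4]] = [[6561, 0], [0, 6561]].

[[6561, 0], [0, 6561]]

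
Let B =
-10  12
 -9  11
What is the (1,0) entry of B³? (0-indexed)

-27

tr B = 1 and det B = -2, so the characteristic polynomial is λ² − (1)λ + (-2) with roots 2 and -1.
Eigenvectors give P = [[1, 4], [1, 3]] with P⁻¹ = [[-3, 4], [1, -1]], and B = P·diag(2, -1)·P⁻¹.
Then B³ = P·diag(8, -1)·P⁻¹ = [[8, -4], [8, -3]] · [[-3, 4], [1, -1]] = [[-28, 36], [-27, 35]].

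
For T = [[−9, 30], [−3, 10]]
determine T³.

[[−9, 30], [−3, 10]]

T² = T (a projection; rank 1, trace 1), so T³ = T.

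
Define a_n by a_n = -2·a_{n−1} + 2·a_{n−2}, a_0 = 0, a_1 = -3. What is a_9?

With companion matrix M = [[-2, 2], [1, 0]], [a_n, a_{n−1}]ᵀ = M·[a_{n−1}, a_{n−2}]ᵀ, so [a_9, a_8]ᵀ = M⁸·[a_1, a_0]ᵀ.
M⁸ = [[2448, -1792], [-896, 656]], giving [a_9, a_8]ᵀ = [[-7344], [2688]].

-7344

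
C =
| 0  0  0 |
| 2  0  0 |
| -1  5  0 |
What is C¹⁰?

C is strictly triangular, hence nilpotent: C³ = 0, so C¹⁰ = 0.

[[0, 0, 0], [0, 0, 0], [0, 0, 0]]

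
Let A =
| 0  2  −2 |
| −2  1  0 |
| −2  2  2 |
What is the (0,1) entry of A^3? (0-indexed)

A^2 = [[0, −2, −4], [−2, −3, 4], [−8, 2, 8]]
A^3 = [[12, −10, −8], [−2, 1, 12], [−20, 2, 32]]

−10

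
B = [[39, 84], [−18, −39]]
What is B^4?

[[81, 0], [0, 81]]

tr B = 0 and det B = −9, so the characteristic polynomial is λ² − (0)λ + (−9) with roots −3 and 3.
Eigenvectors give P = [[−2, −7], [1, 3]] with P⁻¹ = [[3, 7], [−1, −2]], and B = P·diag(−3, 3)·P⁻¹.
Then B^4 = P·diag(81, 81)·P⁻¹ = [[−162, −567], [81, 243]] · [[3, 7], [−1, −2]] = [[81, 0], [0, 81]].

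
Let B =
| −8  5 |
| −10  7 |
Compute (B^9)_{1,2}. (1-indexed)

20195

tr B = −1 and det B = −6, so the characteristic polynomial is λ² − (−1)λ + (−6) with roots 2 and −3.
Eigenvectors give P = [[−1, 1], [−2, 1]] with P⁻¹ = [[1, −1], [2, −1]], and B = P·diag(2, −3)·P⁻¹.
Then B^9 = P·diag(512, −19683)·P⁻¹ = [[−512, −19683], [−1024, −19683]] · [[1, −1], [2, −1]] = [[−39878, 20195], [−40390, 20707]].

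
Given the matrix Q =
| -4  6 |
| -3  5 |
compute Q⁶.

[[-62, 126], [-63, 127]]

tr Q = 1 and det Q = -2, so the characteristic polynomial is λ² − (1)λ + (-2) with roots -1 and 2.
Eigenvectors give P = [[2, 1], [1, 1]] with P⁻¹ = [[1, -1], [-1, 2]], and Q = P·diag(-1, 2)·P⁻¹.
Then Q⁶ = P·diag(1, 64)·P⁻¹ = [[2, 64], [1, 64]] · [[1, -1], [-1, 2]] = [[-62, 126], [-63, 127]].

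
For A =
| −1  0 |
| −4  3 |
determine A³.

[[−1, 0], [−28, 27]]

tr A = 2 and det A = −3, so the characteristic polynomial is λ² − (2)λ + (−3) with roots −1 and 3.
Eigenvectors give P = [[1, 0], [1, −1]] with P⁻¹ = [[1, 0], [1, −1]], and A = P·diag(−1, 3)·P⁻¹.
Then A³ = P·diag(−1, 27)·P⁻¹ = [[−1, 0], [−1, −27]] · [[1, 0], [1, −1]] = [[−1, 0], [−28, 27]].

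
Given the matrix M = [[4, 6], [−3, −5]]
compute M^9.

tr M = −1 and det M = −2, so the characteristic polynomial is λ² − (−1)λ + (−2) with roots 1 and −2.
Eigenvectors give P = [[−2, −1], [1, 1]] with P⁻¹ = [[−1, −1], [1, 2]], and M = P·diag(1, −2)·P⁻¹.
Then M^9 = P·diag(1, −512)·P⁻¹ = [[−2, 512], [1, −512]] · [[−1, −1], [1, 2]] = [[514, 1026], [−513, −1025]].

[[514, 1026], [−513, −1025]]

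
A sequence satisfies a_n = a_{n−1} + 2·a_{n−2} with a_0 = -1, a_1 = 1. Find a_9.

With companion matrix Q = [[1, 2], [1, 0]], [a_n, a_{n−1}]ᵀ = Q·[a_{n−1}, a_{n−2}]ᵀ, so [a_9, a_8]ᵀ = Q^8·[a_1, a_0]ᵀ.
Q^8 = [[171, 170], [85, 86]], giving [a_9, a_8]ᵀ = [[1], [-1]].

1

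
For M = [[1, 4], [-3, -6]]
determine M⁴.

tr M = -5 and det M = 6, so the characteristic polynomial is λ² − (-5)λ + (6) with roots -2 and -3.
Eigenvectors give P = [[4, -1], [-3, 1]] with P⁻¹ = [[1, 1], [3, 4]], and M = P·diag(-2, -3)·P⁻¹.
Then M⁴ = P·diag(16, 81)·P⁻¹ = [[64, -81], [-48, 81]] · [[1, 1], [3, 4]] = [[-179, -260], [195, 276]].

[[-179, -260], [195, 276]]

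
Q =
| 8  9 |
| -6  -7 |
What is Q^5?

[[98, 99], [-66, -67]]

tr Q = 1 and det Q = -2, so the characteristic polynomial is λ² − (1)λ + (-2) with roots -1 and 2.
Eigenvectors give P = [[-1, 3], [1, -2]] with P⁻¹ = [[2, 3], [1, 1]], and Q = P·diag(-1, 2)·P⁻¹.
Then Q^5 = P·diag(-1, 32)·P⁻¹ = [[1, 96], [-1, -64]] · [[2, 3], [1, 1]] = [[98, 99], [-66, -67]].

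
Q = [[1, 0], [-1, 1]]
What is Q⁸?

Q = I + N where N = [[0, 0], [-1, 0]] is strictly lower-triangular, so N² = 0.
(I + N)⁸ = I + 8·N = [[1, 0], [-8, 1]].

[[1, 0], [-8, 1]]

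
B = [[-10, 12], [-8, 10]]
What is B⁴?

[[16, 0], [0, 16]]

tr B = 0 and det B = -4, so the characteristic polynomial is λ² − (0)λ + (-4) with roots 2 and -2.
Eigenvectors give P = [[1, 3], [1, 2]] with P⁻¹ = [[-2, 3], [1, -1]], and B = P·diag(2, -2)·P⁻¹.
Then B⁴ = P·diag(16, 16)·P⁻¹ = [[16, 48], [16, 32]] · [[-2, 3], [1, -1]] = [[16, 0], [0, 16]].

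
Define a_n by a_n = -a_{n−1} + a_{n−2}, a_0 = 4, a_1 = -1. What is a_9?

-118

With companion matrix A = [[-1, 1], [1, 0]], [a_n, a_{n−1}]ᵀ = A·[a_{n−1}, a_{n−2}]ᵀ, so [a_9, a_8]ᵀ = A^8·[a_1, a_0]ᵀ.
A^8 = [[34, -21], [-21, 13]], giving [a_9, a_8]ᵀ = [[-118], [73]].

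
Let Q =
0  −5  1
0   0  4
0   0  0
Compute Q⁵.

Q is strictly triangular, hence nilpotent: Q³ = 0, so Q⁵ = 0.

[[0, 0, 0], [0, 0, 0], [0, 0, 0]]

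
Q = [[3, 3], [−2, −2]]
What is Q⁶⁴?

[[3, 3], [−2, −2]]

Q² = Q (a projection; rank 1, trace 1), so Q⁶⁴ = Q.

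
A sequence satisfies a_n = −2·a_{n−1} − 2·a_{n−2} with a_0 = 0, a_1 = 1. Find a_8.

With companion matrix A = [[−2, −2], [1, 0]], [a_n, a_{n−1}]ᵀ = A·[a_{n−1}, a_{n−2}]ᵀ, so [a_8, a_7]ᵀ = A⁷·[a_1, a_0]ᵀ.
A⁷ = [[0, 16], [−8, −16]], giving [a_8, a_7]ᵀ = [[0], [−8]].

0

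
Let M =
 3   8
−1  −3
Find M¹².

M² = I (check: tr M = 0 and det M = −1), so M¹² = I since 12 is even.

[[1, 0], [0, 1]]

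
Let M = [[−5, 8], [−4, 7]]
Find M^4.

[[−79, 160], [−80, 161]]

tr M = 2 and det M = −3, so the characteristic polynomial is λ² − (2)λ + (−3) with roots 3 and −1.
Eigenvectors give P = [[1, 2], [1, 1]] with P⁻¹ = [[−1, 2], [1, −1]], and M = P·diag(3, −1)·P⁻¹.
Then M^4 = P·diag(81, 1)·P⁻¹ = [[81, 2], [81, 1]] · [[−1, 2], [1, −1]] = [[−79, 160], [−80, 161]].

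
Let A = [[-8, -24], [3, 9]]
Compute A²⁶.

[[-8, -24], [3, 9]]

A² = A (a projection; rank 1, trace 1), so A²⁶ = A.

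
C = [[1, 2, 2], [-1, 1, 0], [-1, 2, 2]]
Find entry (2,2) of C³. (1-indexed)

-9

C² = [[-3, 8, 6], [-2, -1, -2], [-5, 4, 2]]
C³ = [[-17, 14, 6], [1, -9, -8], [-11, -2, -6]]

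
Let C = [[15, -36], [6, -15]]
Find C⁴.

tr C = 0 and det C = -9, so the characteristic polynomial is λ² − (0)λ + (-9) with roots -3 and 3.
Eigenvectors give P = [[-2, -3], [-1, -1]] with P⁻¹ = [[1, -3], [-1, 2]], and C = P·diag(-3, 3)·P⁻¹.
Then C⁴ = P·diag(81, 81)·P⁻¹ = [[-162, -243], [-81, -81]] · [[1, -3], [-1, 2]] = [[81, 0], [0, 81]].

[[81, 0], [0, 81]]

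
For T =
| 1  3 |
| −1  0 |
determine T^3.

[[−5, −6], [2, −3]]

T^2 = [[−2, 3], [−1, −3]]
T^3 = [[−5, −6], [2, −3]]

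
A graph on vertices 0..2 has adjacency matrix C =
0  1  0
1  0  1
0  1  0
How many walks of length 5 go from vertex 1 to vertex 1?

0

The number of length-5 walks from vertex 1 to vertex 1 is entry (1,1) of C^5, where C is the adjacency matrix.
C^2 = [[1, 0, 1], [0, 2, 0], [1, 0, 1]]
C^3 = [[0, 2, 0], [2, 0, 2], [0, 2, 0]]
C^4 = [[2, 0, 2], [0, 4, 0], [2, 0, 2]]
C^5 = [[0, 4, 0], [4, 0, 4], [0, 4, 0]]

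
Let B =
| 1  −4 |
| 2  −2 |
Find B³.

[[1, 20], [−10, 16]]

B² = [[−7, 4], [−2, −4]]
B³ = [[1, 20], [−10, 16]]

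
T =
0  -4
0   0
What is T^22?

[[0, 0], [0, 0]]

T is strictly triangular, hence nilpotent: T^2 = 0, so T^22 = 0.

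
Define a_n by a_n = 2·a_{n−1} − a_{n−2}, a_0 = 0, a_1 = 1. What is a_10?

10

With companion matrix T = [[2, −1], [1, 0]], [a_n, a_{n−1}]ᵀ = T·[a_{n−1}, a_{n−2}]ᵀ, so [a_10, a_9]ᵀ = T^9·[a_1, a_0]ᵀ.
T^9 = [[10, −9], [9, −8]], giving [a_10, a_9]ᵀ = [[10], [9]].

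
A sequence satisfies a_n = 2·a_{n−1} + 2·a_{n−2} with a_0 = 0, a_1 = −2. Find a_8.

−1792

With companion matrix B = [[2, 2], [1, 0]], [a_n, a_{n−1}]ᵀ = B·[a_{n−1}, a_{n−2}]ᵀ, so [a_8, a_7]ᵀ = B⁷·[a_1, a_0]ᵀ.
B⁷ = [[896, 656], [328, 240]], giving [a_8, a_7]ᵀ = [[−1792], [−656]].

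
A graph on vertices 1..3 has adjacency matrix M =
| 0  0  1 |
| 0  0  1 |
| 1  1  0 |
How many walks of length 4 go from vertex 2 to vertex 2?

2

The number of length-4 walks from vertex 2 to vertex 2 is entry (2,2) of M^4, where M is the adjacency matrix.
M^2 = [[1, 1, 0], [1, 1, 0], [0, 0, 2]]
M^3 = [[0, 0, 2], [0, 0, 2], [2, 2, 0]]
M^4 = [[2, 2, 0], [2, 2, 0], [0, 0, 4]]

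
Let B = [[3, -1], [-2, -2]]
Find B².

[[11, -1], [-2, 6]]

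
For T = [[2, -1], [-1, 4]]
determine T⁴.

T² = [[5, -6], [-6, 17]]
T³ = [[16, -29], [-29, 74]]
T⁴ = [[61, -132], [-132, 325]]

[[61, -132], [-132, 325]]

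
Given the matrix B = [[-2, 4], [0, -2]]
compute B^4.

[[16, -128], [0, 16]]

B^2 = [[4, -16], [0, 4]]
B^3 = [[-8, 48], [0, -8]]
B^4 = [[16, -128], [0, 16]]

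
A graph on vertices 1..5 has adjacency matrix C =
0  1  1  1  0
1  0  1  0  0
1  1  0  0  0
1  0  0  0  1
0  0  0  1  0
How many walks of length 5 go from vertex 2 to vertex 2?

12

The number of length-5 walks from vertex 2 to vertex 2 is entry (2,2) of C⁵, where C is the adjacency matrix.
C² = [[3, 1, 1, 0, 1], [1, 2, 1, 1, 0], [1, 1, 2, 1, 0], [0, 1, 1, 2, 0], [1, 0, 0, 0, 1]]
C³ = [[2, 4, 4, 4, 0], [4, 2, 3, 1, 1], [4, 3, 2, 1, 1], [4, 1, 1, 0, 2], [0, 1, 1, 2, 0]]
C⁴ = [[12, 6, 6, 2, 4], [6, 7, 6, 5, 1], [6, 6, 7, 5, 1], [2, 5, 5, 6, 0], [4, 1, 1, 0, 2]]
C⁵ = [[14, 18, 18, 16, 2], [18, 12, 13, 7, 5], [18, 13, 12, 7, 5], [16, 7, 7, 2, 6], [2, 5, 5, 6, 0]]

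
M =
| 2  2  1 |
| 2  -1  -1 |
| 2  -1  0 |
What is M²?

[[10, 1, 0], [0, 6, 3], [2, 5, 3]]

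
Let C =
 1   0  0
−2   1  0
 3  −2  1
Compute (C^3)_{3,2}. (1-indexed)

C = I + N where N = [[0, 0, 0], [−2, 0, 0], [3, −2, 0]] is strictly lower-triangular, so N^3 = 0.
(I + N)^3 = I + 3·N + 3·N^2 = [[1, 0, 0], [−6, 1, 0], [21, −6, 1]].

−6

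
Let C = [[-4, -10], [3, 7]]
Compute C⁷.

[[-634, -1270], [381, 763]]

tr C = 3 and det C = 2, so the characteristic polynomial is λ² − (3)λ + (2) with roots 2 and 1.
Eigenvectors give P = [[-5, -2], [3, 1]] with P⁻¹ = [[1, 2], [-3, -5]], and C = P·diag(2, 1)·P⁻¹.
Then C⁷ = P·diag(128, 1)·P⁻¹ = [[-640, -2], [384, 1]] · [[1, 2], [-3, -5]] = [[-634, -1270], [381, 763]].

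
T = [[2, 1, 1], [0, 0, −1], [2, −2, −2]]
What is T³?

[[10, 8, 8], [0, −6, −8], [16, −16, −22]]

T² = [[6, 0, −1], [−2, 2, 2], [0, 6, 8]]
T³ = [[10, 8, 8], [0, −6, −8], [16, −16, −22]]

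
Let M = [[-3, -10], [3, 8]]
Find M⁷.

tr M = 5 and det M = 6, so the characteristic polynomial is λ² − (5)λ + (6) with roots 3 and 2.
Eigenvectors give P = [[-5, -2], [3, 1]] with P⁻¹ = [[1, 2], [-3, -5]], and M = P·diag(3, 2)·P⁻¹.
Then M⁷ = P·diag(2187, 128)·P⁻¹ = [[-10935, -256], [6561, 128]] · [[1, 2], [-3, -5]] = [[-10167, -20590], [6177, 12482]].

[[-10167, -20590], [6177, 12482]]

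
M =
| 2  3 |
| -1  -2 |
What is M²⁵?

M² = I (check: tr M = 0 and det M = -1), so M²⁵ = M since 25 is odd.

[[2, 3], [-1, -2]]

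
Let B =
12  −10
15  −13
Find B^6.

[[−1266, 1330], [−1995, 2059]]

tr B = −1 and det B = −6, so the characteristic polynomial is λ² − (−1)λ + (−6) with roots 2 and −3.
Eigenvectors give P = [[1, −2], [1, −3]] with P⁻¹ = [[3, −2], [1, −1]], and B = P·diag(2, −3)·P⁻¹.
Then B^6 = P·diag(64, 729)·P⁻¹ = [[64, −1458], [64, −2187]] · [[3, −2], [1, −1]] = [[−1266, 1330], [−1995, 2059]].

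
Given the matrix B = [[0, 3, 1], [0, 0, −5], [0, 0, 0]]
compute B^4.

[[0, 0, 0], [0, 0, 0], [0, 0, 0]]

B is strictly triangular, hence nilpotent: B^3 = 0, so B^4 = 0.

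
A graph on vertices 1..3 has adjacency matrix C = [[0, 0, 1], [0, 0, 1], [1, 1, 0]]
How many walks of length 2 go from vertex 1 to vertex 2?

1

The number of length-2 walks from vertex 1 to vertex 2 is entry (1,2) of C^2, where C is the adjacency matrix.
C^2 = [[1, 1, 0], [1, 1, 0], [0, 0, 2]]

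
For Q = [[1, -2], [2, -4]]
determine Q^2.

[[-3, 6], [-6, 12]]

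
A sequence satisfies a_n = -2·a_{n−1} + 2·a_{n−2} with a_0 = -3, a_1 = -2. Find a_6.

-24

With companion matrix M = [[-2, 2], [1, 0]], [a_n, a_{n−1}]ᵀ = M·[a_{n−1}, a_{n−2}]ᵀ, so [a_6, a_5]ᵀ = M^5·[a_1, a_0]ᵀ.
M^5 = [[-120, 88], [44, -32]], giving [a_6, a_5]ᵀ = [[-24], [8]].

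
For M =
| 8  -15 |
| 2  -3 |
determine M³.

[[122, -285], [38, -87]]

tr M = 5 and det M = 6, so the characteristic polynomial is λ² − (5)λ + (6) with roots 3 and 2.
Eigenvectors give P = [[3, -5], [1, -2]] with P⁻¹ = [[2, -5], [1, -3]], and M = P·diag(3, 2)·P⁻¹.
Then M³ = P·diag(27, 8)·P⁻¹ = [[81, -40], [27, -16]] · [[2, -5], [1, -3]] = [[122, -285], [38, -87]].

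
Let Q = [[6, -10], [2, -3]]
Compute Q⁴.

tr Q = 3 and det Q = 2, so the characteristic polynomial is λ² − (3)λ + (2) with roots 2 and 1.
Eigenvectors give P = [[5, -2], [2, -1]] with P⁻¹ = [[1, -2], [2, -5]], and Q = P·diag(2, 1)·P⁻¹.
Then Q⁴ = P·diag(16, 1)·P⁻¹ = [[80, -2], [32, -1]] · [[1, -2], [2, -5]] = [[76, -150], [30, -59]].

[[76, -150], [30, -59]]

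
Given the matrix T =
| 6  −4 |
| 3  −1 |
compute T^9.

[[77196, −76684], [57513, −57001]]

tr T = 5 and det T = 6, so the characteristic polynomial is λ² − (5)λ + (6) with roots 2 and 3.
Eigenvectors give P = [[1, 4], [1, 3]] with P⁻¹ = [[−3, 4], [1, −1]], and T = P·diag(2, 3)·P⁻¹.
Then T^9 = P·diag(512, 19683)·P⁻¹ = [[512, 78732], [512, 59049]] · [[−3, 4], [1, −1]] = [[77196, −76684], [57513, −57001]].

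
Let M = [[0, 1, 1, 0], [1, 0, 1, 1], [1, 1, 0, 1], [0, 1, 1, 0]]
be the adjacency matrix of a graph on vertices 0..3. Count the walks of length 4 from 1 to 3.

The number of length-4 walks from vertex 1 to vertex 3 is entry (1,3) of M⁴, where M is the adjacency matrix.
M² = [[2, 1, 1, 2], [1, 3, 2, 1], [1, 2, 3, 1], [2, 1, 1, 2]]
M³ = [[2, 5, 5, 2], [5, 4, 5, 5], [5, 5, 4, 5], [2, 5, 5, 2]]
M⁴ = [[10, 9, 9, 10], [9, 15, 14, 9], [9, 14, 15, 9], [10, 9, 9, 10]]

9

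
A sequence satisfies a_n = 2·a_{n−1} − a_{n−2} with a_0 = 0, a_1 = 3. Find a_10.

30

With companion matrix T = [[2, −1], [1, 0]], [a_n, a_{n−1}]ᵀ = T·[a_{n−1}, a_{n−2}]ᵀ, so [a_10, a_9]ᵀ = T⁹·[a_1, a_0]ᵀ.
T⁹ = [[10, −9], [9, −8]], giving [a_10, a_9]ᵀ = [[30], [27]].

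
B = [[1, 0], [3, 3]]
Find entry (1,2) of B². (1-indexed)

0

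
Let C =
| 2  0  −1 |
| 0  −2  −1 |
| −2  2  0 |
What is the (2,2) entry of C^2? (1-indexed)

2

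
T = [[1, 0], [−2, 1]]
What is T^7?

[[1, 0], [−14, 1]]

T = I + N where N = [[0, 0], [−2, 0]] is strictly lower-triangular, so N^2 = 0.
(I + N)^7 = I + 7·N = [[1, 0], [−14, 1]].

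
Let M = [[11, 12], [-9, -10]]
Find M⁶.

tr M = 1 and det M = -2, so the characteristic polynomial is λ² − (1)λ + (-2) with roots -1 and 2.
Eigenvectors give P = [[-1, 4], [1, -3]] with P⁻¹ = [[3, 4], [1, 1]], and M = P·diag(-1, 2)·P⁻¹.
Then M⁶ = P·diag(1, 64)·P⁻¹ = [[-1, 256], [1, -192]] · [[3, 4], [1, 1]] = [[253, 252], [-189, -188]].

[[253, 252], [-189, -188]]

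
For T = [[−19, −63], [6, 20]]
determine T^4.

tr T = 1 and det T = −2, so the characteristic polynomial is λ² − (1)λ + (−2) with roots −1 and 2.
Eigenvectors give P = [[7, −3], [−2, 1]] with P⁻¹ = [[1, 3], [2, 7]], and T = P·diag(−1, 2)·P⁻¹.
Then T^4 = P·diag(1, 16)·P⁻¹ = [[7, −48], [−2, 16]] · [[1, 3], [2, 7]] = [[−89, −315], [30, 106]].

[[−89, −315], [30, 106]]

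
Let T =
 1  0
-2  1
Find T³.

T = I + N where N = [[0, 0], [-2, 0]] is strictly lower-triangular, so N² = 0.
(I + N)³ = I + 3·N = [[1, 0], [-6, 1]].

[[1, 0], [-6, 1]]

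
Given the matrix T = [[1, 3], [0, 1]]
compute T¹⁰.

T = I + N where N = [[0, 3], [0, 0]] is strictly upper-triangular, so N² = 0.
(I + N)¹⁰ = I + 10·N = [[1, 30], [0, 1]].

[[1, 30], [0, 1]]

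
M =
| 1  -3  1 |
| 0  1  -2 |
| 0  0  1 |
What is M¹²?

[[1, -36, 408], [0, 1, -24], [0, 0, 1]]

M = I + N where N = [[0, -3, 1], [0, 0, -2], [0, 0, 0]] is strictly upper-triangular, so N³ = 0.
(I + N)¹² = I + 12·N + 66·N² = [[1, -36, 408], [0, 1, -24], [0, 0, 1]].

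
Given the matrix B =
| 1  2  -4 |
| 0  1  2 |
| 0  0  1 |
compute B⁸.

B = I + N where N = [[0, 2, -4], [0, 0, 2], [0, 0, 0]] is strictly upper-triangular, so N³ = 0.
(I + N)⁸ = I + 8·N + 28·N² = [[1, 16, 80], [0, 1, 16], [0, 0, 1]].

[[1, 16, 80], [0, 1, 16], [0, 0, 1]]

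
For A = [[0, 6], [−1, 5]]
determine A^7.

tr A = 5 and det A = 6, so the characteristic polynomial is λ² − (5)λ + (6) with roots 3 and 2.
Eigenvectors give P = [[2, 3], [1, 1]] with P⁻¹ = [[−1, 3], [1, −2]], and A = P·diag(3, 2)·P⁻¹.
Then A^7 = P·diag(2187, 128)·P⁻¹ = [[4374, 384], [2187, 128]] · [[−1, 3], [1, −2]] = [[−3990, 12354], [−2059, 6305]].

[[−3990, 12354], [−2059, 6305]]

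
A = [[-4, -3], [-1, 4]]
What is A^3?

A^2 = [[19, 0], [0, 19]]
A^3 = [[-76, -57], [-19, 76]]

[[-76, -57], [-19, 76]]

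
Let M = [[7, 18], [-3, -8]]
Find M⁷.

[[259, 774], [-129, -386]]

tr M = -1 and det M = -2, so the characteristic polynomial is λ² − (-1)λ + (-2) with roots 1 and -2.
Eigenvectors give P = [[3, -2], [-1, 1]] with P⁻¹ = [[1, 2], [1, 3]], and M = P·diag(1, -2)·P⁻¹.
Then M⁷ = P·diag(1, -128)·P⁻¹ = [[3, 256], [-1, -128]] · [[1, 2], [1, 3]] = [[259, 774], [-129, -386]].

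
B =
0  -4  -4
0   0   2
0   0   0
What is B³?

B is strictly triangular, hence nilpotent: B³ = 0, so B³ = 0.

[[0, 0, 0], [0, 0, 0], [0, 0, 0]]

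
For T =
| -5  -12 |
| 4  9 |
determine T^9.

tr T = 4 and det T = 3, so the characteristic polynomial is λ² − (4)λ + (3) with roots 3 and 1.
Eigenvectors give P = [[-3, -2], [2, 1]] with P⁻¹ = [[1, 2], [-2, -3]], and T = P·diag(3, 1)·P⁻¹.
Then T^9 = P·diag(19683, 1)·P⁻¹ = [[-59049, -2], [39366, 1]] · [[1, 2], [-2, -3]] = [[-59045, -118092], [39364, 78729]].

[[-59045, -118092], [39364, 78729]]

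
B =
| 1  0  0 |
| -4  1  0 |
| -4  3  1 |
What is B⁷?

[[1, 0, 0], [-28, 1, 0], [-280, 21, 1]]

B = I + N where N = [[0, 0, 0], [-4, 0, 0], [-4, 3, 0]] is strictly lower-triangular, so N³ = 0.
(I + N)⁷ = I + 7·N + 21·N² = [[1, 0, 0], [-28, 1, 0], [-280, 21, 1]].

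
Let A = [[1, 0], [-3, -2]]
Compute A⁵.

tr A = -1 and det A = -2, so the characteristic polynomial is λ² − (-1)λ + (-2) with roots -2 and 1.
Eigenvectors give P = [[0, -1], [-1, 1]] with P⁻¹ = [[-1, -1], [-1, 0]], and A = P·diag(-2, 1)·P⁻¹.
Then A⁵ = P·diag(-32, 1)·P⁻¹ = [[0, -1], [32, 1]] · [[-1, -1], [-1, 0]] = [[1, 0], [-33, -32]].

[[1, 0], [-33, -32]]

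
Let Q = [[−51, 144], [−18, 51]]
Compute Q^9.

[[−334611, 944784], [−118098, 334611]]

tr Q = 0 and det Q = −9, so the characteristic polynomial is λ² − (0)λ + (−9) with roots 3 and −3.
Eigenvectors give P = [[−8, 3], [−3, 1]] with P⁻¹ = [[1, −3], [3, −8]], and Q = P·diag(3, −3)·P⁻¹.
Then Q^9 = P·diag(19683, −19683)·P⁻¹ = [[−157464, −59049], [−59049, −19683]] · [[1, −3], [3, −8]] = [[−334611, 944784], [−118098, 334611]].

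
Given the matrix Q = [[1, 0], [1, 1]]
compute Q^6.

Q = I + N where N = [[0, 0], [1, 0]] is strictly lower-triangular, so N^2 = 0.
(I + N)^6 = I + 6·N = [[1, 0], [6, 1]].

[[1, 0], [6, 1]]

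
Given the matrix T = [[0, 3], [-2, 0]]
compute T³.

T² = [[-6, 0], [0, -6]]
T³ = [[0, -18], [12, 0]]

[[0, -18], [12, 0]]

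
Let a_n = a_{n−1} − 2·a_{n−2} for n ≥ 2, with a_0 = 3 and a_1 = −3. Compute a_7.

−51

With companion matrix B = [[1, −2], [1, 0]], [a_n, a_{n−1}]ᵀ = B·[a_{n−1}, a_{n−2}]ᵀ, so [a_7, a_6]ᵀ = B⁶·[a_1, a_0]ᵀ.
B⁶ = [[7, −10], [5, 2]], giving [a_7, a_6]ᵀ = [[−51], [−9]].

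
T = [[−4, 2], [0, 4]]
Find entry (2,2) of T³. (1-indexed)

T² = [[16, 0], [0, 16]]
T³ = [[−64, 32], [0, 64]]

64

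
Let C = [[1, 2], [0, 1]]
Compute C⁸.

C = I + N where N = [[0, 2], [0, 0]] is strictly upper-triangular, so N² = 0.
(I + N)⁸ = I + 8·N = [[1, 16], [0, 1]].

[[1, 16], [0, 1]]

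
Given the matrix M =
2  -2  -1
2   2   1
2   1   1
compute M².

[[-2, -9, -5], [10, 1, 1], [8, -1, 0]]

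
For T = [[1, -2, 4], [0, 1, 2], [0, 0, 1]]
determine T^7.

T = I + N where N = [[0, -2, 4], [0, 0, 2], [0, 0, 0]] is strictly upper-triangular, so N^3 = 0.
(I + N)^7 = I + 7·N + 21·N^2 = [[1, -14, -56], [0, 1, 14], [0, 0, 1]].

[[1, -14, -56], [0, 1, 14], [0, 0, 1]]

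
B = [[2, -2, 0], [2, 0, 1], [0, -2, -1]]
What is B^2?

[[0, -4, -2], [4, -6, -1], [-4, 2, -1]]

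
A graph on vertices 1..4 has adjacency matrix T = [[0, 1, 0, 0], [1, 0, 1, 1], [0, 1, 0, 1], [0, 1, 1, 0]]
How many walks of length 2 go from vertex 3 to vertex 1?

The number of length-2 walks from vertex 3 to vertex 1 is entry (3,1) of T², where T is the adjacency matrix.
T² = [[1, 0, 1, 1], [0, 3, 1, 1], [1, 1, 2, 1], [1, 1, 1, 2]]

1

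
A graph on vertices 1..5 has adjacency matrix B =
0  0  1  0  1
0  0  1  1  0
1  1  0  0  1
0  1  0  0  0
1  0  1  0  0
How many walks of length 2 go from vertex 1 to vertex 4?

The number of length-2 walks from vertex 1 to vertex 4 is entry (1,4) of B^2, where B is the adjacency matrix.
B^2 = [[2, 1, 1, 0, 1], [1, 2, 0, 0, 1], [1, 0, 3, 1, 1], [0, 0, 1, 1, 0], [1, 1, 1, 0, 2]]

0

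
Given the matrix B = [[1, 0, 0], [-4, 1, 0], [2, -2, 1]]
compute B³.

B = I + N where N = [[0, 0, 0], [-4, 0, 0], [2, -2, 0]] is strictly lower-triangular, so N³ = 0.
(I + N)³ = I + 3·N + 3·N² = [[1, 0, 0], [-12, 1, 0], [30, -6, 1]].

[[1, 0, 0], [-12, 1, 0], [30, -6, 1]]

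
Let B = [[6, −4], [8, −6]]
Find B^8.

tr B = 0 and det B = −4, so the characteristic polynomial is λ² − (0)λ + (−4) with roots −2 and 2.
Eigenvectors give P = [[−1, 1], [−2, 1]] with P⁻¹ = [[1, −1], [2, −1]], and B = P·diag(−2, 2)·P⁻¹.
Then B^8 = P·diag(256, 256)·P⁻¹ = [[−256, 256], [−512, 256]] · [[1, −1], [2, −1]] = [[256, 0], [0, 256]].

[[256, 0], [0, 256]]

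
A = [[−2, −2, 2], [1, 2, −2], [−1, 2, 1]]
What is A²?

[[0, 4, 2], [2, −2, −4], [3, 8, −5]]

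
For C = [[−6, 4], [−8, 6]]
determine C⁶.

tr C = 0 and det C = −4, so the characteristic polynomial is λ² − (0)λ + (−4) with roots −2 and 2.
Eigenvectors give P = [[−1, 1], [−1, 2]] with P⁻¹ = [[−2, 1], [−1, 1]], and C = P·diag(−2, 2)·P⁻¹.
Then C⁶ = P·diag(64, 64)·P⁻¹ = [[−64, 64], [−64, 128]] · [[−2, 1], [−1, 1]] = [[64, 0], [0, 64]].

[[64, 0], [0, 64]]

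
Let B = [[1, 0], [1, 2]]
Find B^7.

[[1, 0], [127, 128]]

tr B = 3 and det B = 2, so the characteristic polynomial is λ² − (3)λ + (2) with roots 1 and 2.
Eigenvectors give P = [[1, 0], [-1, 1]] with P⁻¹ = [[1, 0], [1, 1]], and B = P·diag(1, 2)·P⁻¹.
Then B^7 = P·diag(1, 128)·P⁻¹ = [[1, 0], [-1, 128]] · [[1, 0], [1, 1]] = [[1, 0], [127, 128]].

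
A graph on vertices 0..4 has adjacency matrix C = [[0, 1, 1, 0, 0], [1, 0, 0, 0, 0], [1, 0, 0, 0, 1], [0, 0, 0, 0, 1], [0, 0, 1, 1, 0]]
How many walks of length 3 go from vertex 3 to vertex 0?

1

The number of length-3 walks from vertex 3 to vertex 0 is entry (3,0) of C³, where C is the adjacency matrix.
C² = [[2, 0, 0, 0, 1], [0, 1, 1, 0, 0], [0, 1, 2, 1, 0], [0, 0, 1, 1, 0], [1, 0, 0, 0, 2]]
C³ = [[0, 2, 3, 1, 0], [2, 0, 0, 0, 1], [3, 0, 0, 0, 3], [1, 0, 0, 0, 2], [0, 1, 3, 2, 0]]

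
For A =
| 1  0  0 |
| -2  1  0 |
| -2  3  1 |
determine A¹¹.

A = I + N where N = [[0, 0, 0], [-2, 0, 0], [-2, 3, 0]] is strictly lower-triangular, so N³ = 0.
(I + N)¹¹ = I + 11·N + 55·N² = [[1, 0, 0], [-22, 1, 0], [-352, 33, 1]].

[[1, 0, 0], [-22, 1, 0], [-352, 33, 1]]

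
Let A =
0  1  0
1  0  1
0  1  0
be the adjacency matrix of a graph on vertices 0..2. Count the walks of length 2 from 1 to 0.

The number of length-2 walks from vertex 1 to vertex 0 is entry (1,0) of A², where A is the adjacency matrix.
A² = [[1, 0, 1], [0, 2, 0], [1, 0, 1]]

0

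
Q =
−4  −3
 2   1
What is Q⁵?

tr Q = −3 and det Q = 2, so the characteristic polynomial is λ² − (−3)λ + (2) with roots −2 and −1.
Eigenvectors give P = [[3, −1], [−2, 1]] with P⁻¹ = [[1, 1], [2, 3]], and Q = P·diag(−2, −1)·P⁻¹.
Then Q⁵ = P·diag(−32, −1)·P⁻¹ = [[−96, 1], [64, −1]] · [[1, 1], [2, 3]] = [[−94, −93], [62, 61]].

[[−94, −93], [62, 61]]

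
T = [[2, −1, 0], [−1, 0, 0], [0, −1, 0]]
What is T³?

[[12, −5, 0], [−5, 2, 0], [2, −1, 0]]

T² = [[5, −2, 0], [−2, 1, 0], [1, 0, 0]]
T³ = [[12, −5, 0], [−5, 2, 0], [2, −1, 0]]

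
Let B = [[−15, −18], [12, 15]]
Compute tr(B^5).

tr B = 0 and det B = −9, so the characteristic polynomial is λ² − (0)λ + (−9) with roots 3 and −3.
Eigenvectors give P = [[1, 3], [−1, −2]] with P⁻¹ = [[−2, −3], [1, 1]], and B = P·diag(3, −3)·P⁻¹.
Then B^5 = P·diag(243, −243)·P⁻¹ = [[243, −729], [−243, 486]] · [[−2, −3], [1, 1]] = [[−1215, −1458], [972, 1215]].

0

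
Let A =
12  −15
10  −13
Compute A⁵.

[[582, −825], [550, −793]]

tr A = −1 and det A = −6, so the characteristic polynomial is λ² − (−1)λ + (−6) with roots −3 and 2.
Eigenvectors give P = [[1, 3], [1, 2]] with P⁻¹ = [[−2, 3], [1, −1]], and A = P·diag(−3, 2)·P⁻¹.
Then A⁵ = P·diag(−243, 32)·P⁻¹ = [[−243, 96], [−243, 64]] · [[−2, 3], [1, −1]] = [[582, −825], [550, −793]].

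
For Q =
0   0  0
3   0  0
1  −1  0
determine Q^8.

[[0, 0, 0], [0, 0, 0], [0, 0, 0]]

Q is strictly triangular, hence nilpotent: Q^3 = 0, so Q^8 = 0.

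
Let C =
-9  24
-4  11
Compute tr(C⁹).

19682

tr C = 2 and det C = -3, so the characteristic polynomial is λ² − (2)λ + (-3) with roots -1 and 3.
Eigenvectors give P = [[3, 2], [1, 1]] with P⁻¹ = [[1, -2], [-1, 3]], and C = P·diag(-1, 3)·P⁻¹.
Then C⁹ = P·diag(-1, 19683)·P⁻¹ = [[-3, 39366], [-1, 19683]] · [[1, -2], [-1, 3]] = [[-39369, 118104], [-19684, 59051]].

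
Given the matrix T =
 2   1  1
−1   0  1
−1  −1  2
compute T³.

T² = [[2, 1, 5], [−3, −2, 1], [−3, −3, 2]]
T³ = [[−2, −3, 13], [−5, −4, −3], [−5, −5, −2]]

[[−2, −3, 13], [−5, −4, −3], [−5, −5, −2]]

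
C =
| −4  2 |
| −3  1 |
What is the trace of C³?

C² = [[10, −6], [9, −5]]
C³ = [[−22, 14], [−21, 13]]

−9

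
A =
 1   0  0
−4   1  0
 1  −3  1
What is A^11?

[[1, 0, 0], [−44, 1, 0], [671, −33, 1]]

A = I + N where N = [[0, 0, 0], [−4, 0, 0], [1, −3, 0]] is strictly lower-triangular, so N^3 = 0.
(I + N)^11 = I + 11·N + 55·N^2 = [[1, 0, 0], [−44, 1, 0], [671, −33, 1]].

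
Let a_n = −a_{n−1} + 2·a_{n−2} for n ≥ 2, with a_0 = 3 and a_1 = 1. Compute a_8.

With companion matrix T = [[−1, 2], [1, 0]], [a_n, a_{n−1}]ᵀ = T·[a_{n−1}, a_{n−2}]ᵀ, so [a_8, a_7]ᵀ = T^7·[a_1, a_0]ᵀ.
T^7 = [[−85, 86], [43, −42]], giving [a_8, a_7]ᵀ = [[173], [−83]].

173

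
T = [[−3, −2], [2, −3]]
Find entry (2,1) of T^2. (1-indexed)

−12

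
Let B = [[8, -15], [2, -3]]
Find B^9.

[[115538, -287565], [38342, -95343]]

tr B = 5 and det B = 6, so the characteristic polynomial is λ² − (5)λ + (6) with roots 3 and 2.
Eigenvectors give P = [[-3, 5], [-1, 2]] with P⁻¹ = [[-2, 5], [-1, 3]], and B = P·diag(3, 2)·P⁻¹.
Then B^9 = P·diag(19683, 512)·P⁻¹ = [[-59049, 2560], [-19683, 1024]] · [[-2, 5], [-1, 3]] = [[115538, -287565], [38342, -95343]].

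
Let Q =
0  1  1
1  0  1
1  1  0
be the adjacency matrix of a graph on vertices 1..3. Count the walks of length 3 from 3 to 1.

The number of length-3 walks from vertex 3 to vertex 1 is entry (3,1) of Q³, where Q is the adjacency matrix.
Q² = [[2, 1, 1], [1, 2, 1], [1, 1, 2]]
Q³ = [[2, 3, 3], [3, 2, 3], [3, 3, 2]]

3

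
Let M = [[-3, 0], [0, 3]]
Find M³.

M² = [[9, 0], [0, 9]]
M³ = [[-27, 0], [0, 27]]

[[-27, 0], [0, 27]]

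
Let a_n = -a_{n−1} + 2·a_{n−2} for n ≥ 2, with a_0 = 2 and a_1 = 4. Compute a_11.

With companion matrix A = [[-1, 2], [1, 0]], [a_n, a_{n−1}]ᵀ = A·[a_{n−1}, a_{n−2}]ᵀ, so [a_11, a_10]ᵀ = A¹⁰·[a_1, a_0]ᵀ.
A¹⁰ = [[683, -682], [-341, 342]], giving [a_11, a_10]ᵀ = [[1368], [-680]].

1368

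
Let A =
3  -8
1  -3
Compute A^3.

A² = I (check: tr A = 0 and det A = -1), so A^3 = A since 3 is odd.

[[3, -8], [1, -3]]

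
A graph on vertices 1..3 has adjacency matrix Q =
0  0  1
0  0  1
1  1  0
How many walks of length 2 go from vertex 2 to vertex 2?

The number of length-2 walks from vertex 2 to vertex 2 is entry (2,2) of Q², where Q is the adjacency matrix.
Q² = [[1, 1, 0], [1, 1, 0], [0, 0, 2]]

1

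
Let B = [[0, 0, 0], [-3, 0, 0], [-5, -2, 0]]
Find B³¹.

B is strictly triangular, hence nilpotent: B³ = 0, so B³¹ = 0.

[[0, 0, 0], [0, 0, 0], [0, 0, 0]]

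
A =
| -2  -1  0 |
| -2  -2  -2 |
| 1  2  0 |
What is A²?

[[6, 4, 2], [6, 2, 4], [-6, -5, -4]]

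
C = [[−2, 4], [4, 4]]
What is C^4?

C^2 = [[20, 8], [8, 32]]
C^3 = [[−8, 112], [112, 160]]
C^4 = [[464, 416], [416, 1088]]

[[464, 416], [416, 1088]]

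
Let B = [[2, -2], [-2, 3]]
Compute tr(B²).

21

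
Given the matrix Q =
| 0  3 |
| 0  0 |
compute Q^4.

Q is strictly triangular, hence nilpotent: Q^2 = 0, so Q^4 = 0.

[[0, 0], [0, 0]]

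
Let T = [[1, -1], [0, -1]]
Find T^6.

[[1, 0], [0, 1]]

T² = I (check: tr T = 0 and det T = -1), so T^6 = I since 6 is even.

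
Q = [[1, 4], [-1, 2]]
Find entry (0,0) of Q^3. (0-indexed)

Q^2 = [[-3, 12], [-3, 0]]
Q^3 = [[-15, 12], [-3, -12]]

-15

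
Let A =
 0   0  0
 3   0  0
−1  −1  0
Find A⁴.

[[0, 0, 0], [0, 0, 0], [0, 0, 0]]

A is strictly triangular, hence nilpotent: A³ = 0, so A⁴ = 0.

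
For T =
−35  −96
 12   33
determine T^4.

[[721, 1920], [−240, −639]]

tr T = −2 and det T = −3, so the characteristic polynomial is λ² − (−2)λ + (−3) with roots 1 and −3.
Eigenvectors give P = [[−8, −3], [3, 1]] with P⁻¹ = [[1, 3], [−3, −8]], and T = P·diag(1, −3)·P⁻¹.
Then T^4 = P·diag(1, 81)·P⁻¹ = [[−8, −243], [3, 81]] · [[1, 3], [−3, −8]] = [[721, 1920], [−240, −639]].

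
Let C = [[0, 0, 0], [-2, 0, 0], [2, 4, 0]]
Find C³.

[[0, 0, 0], [0, 0, 0], [0, 0, 0]]

C is strictly triangular, hence nilpotent: C³ = 0, so C³ = 0.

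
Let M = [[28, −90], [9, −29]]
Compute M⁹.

[[4618, −15390], [1539, −5129]]

tr M = −1 and det M = −2, so the characteristic polynomial is λ² − (−1)λ + (−2) with roots 1 and −2.
Eigenvectors give P = [[10, 3], [3, 1]] with P⁻¹ = [[1, −3], [−3, 10]], and M = P·diag(1, −2)·P⁻¹.
Then M⁹ = P·diag(1, −512)·P⁻¹ = [[10, −1536], [3, −512]] · [[1, −3], [−3, 10]] = [[4618, −15390], [1539, −5129]].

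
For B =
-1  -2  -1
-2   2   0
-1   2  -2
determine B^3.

[[-1, -14, -12], [-16, 24, -2], [-8, 16, -9]]

B^2 = [[6, -4, 3], [-2, 8, 2], [-1, 2, 5]]
B^3 = [[-1, -14, -12], [-16, 24, -2], [-8, 16, -9]]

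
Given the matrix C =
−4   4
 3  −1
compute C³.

[[−172, 132], [99, −73]]

C² = [[28, −20], [−15, 13]]
C³ = [[−172, 132], [99, −73]]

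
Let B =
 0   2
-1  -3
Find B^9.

tr B = -3 and det B = 2, so the characteristic polynomial is λ² − (-3)λ + (2) with roots -1 and -2.
Eigenvectors give P = [[2, -1], [-1, 1]] with P⁻¹ = [[1, 1], [1, 2]], and B = P·diag(-1, -2)·P⁻¹.
Then B^9 = P·diag(-1, -512)·P⁻¹ = [[-2, 512], [1, -512]] · [[1, 1], [1, 2]] = [[510, 1022], [-511, -1023]].

[[510, 1022], [-511, -1023]]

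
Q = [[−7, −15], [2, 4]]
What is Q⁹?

tr Q = −3 and det Q = 2, so the characteristic polynomial is λ² − (−3)λ + (2) with roots −1 and −2.
Eigenvectors give P = [[−5, −3], [2, 1]] with P⁻¹ = [[1, 3], [−2, −5]], and Q = P·diag(−1, −2)·P⁻¹.
Then Q⁹ = P·diag(−1, −512)·P⁻¹ = [[5, 1536], [−2, −512]] · [[1, 3], [−2, −5]] = [[−3067, −7665], [1022, 2554]].

[[−3067, −7665], [1022, 2554]]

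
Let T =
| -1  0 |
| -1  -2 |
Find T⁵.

tr T = -3 and det T = 2, so the characteristic polynomial is λ² − (-3)λ + (2) with roots -1 and -2.
Eigenvectors give P = [[-1, 0], [1, 1]] with P⁻¹ = [[-1, 0], [1, 1]], and T = P·diag(-1, -2)·P⁻¹.
Then T⁵ = P·diag(-1, -32)·P⁻¹ = [[1, 0], [-1, -32]] · [[-1, 0], [1, 1]] = [[-1, 0], [-31, -32]].

[[-1, 0], [-31, -32]]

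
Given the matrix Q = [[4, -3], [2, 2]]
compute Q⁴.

Q² = [[10, -18], [12, -2]]
Q³ = [[4, -66], [44, -40]]
Q⁴ = [[-116, -144], [96, -212]]

[[-116, -144], [96, -212]]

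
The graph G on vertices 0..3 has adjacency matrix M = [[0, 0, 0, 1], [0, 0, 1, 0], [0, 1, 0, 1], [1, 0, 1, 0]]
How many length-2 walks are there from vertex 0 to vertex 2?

The number of length-2 walks from vertex 0 to vertex 2 is entry (0,2) of M², where M is the adjacency matrix.
M² = [[1, 0, 1, 0], [0, 1, 0, 1], [1, 0, 2, 0], [0, 1, 0, 2]]

1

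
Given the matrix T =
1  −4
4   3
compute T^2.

[[−15, −16], [16, −7]]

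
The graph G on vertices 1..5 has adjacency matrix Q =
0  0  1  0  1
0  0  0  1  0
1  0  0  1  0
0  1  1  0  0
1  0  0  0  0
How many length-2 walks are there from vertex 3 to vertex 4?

0

The number of length-2 walks from vertex 3 to vertex 4 is entry (3,4) of Q^2, where Q is the adjacency matrix.
Q^2 = [[2, 0, 0, 1, 0], [0, 1, 1, 0, 0], [0, 1, 2, 0, 1], [1, 0, 0, 2, 0], [0, 0, 1, 0, 1]]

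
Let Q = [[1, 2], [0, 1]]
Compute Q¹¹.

[[1, 22], [0, 1]]

Q = I + N where N = [[0, 2], [0, 0]] is strictly upper-triangular, so N² = 0.
(I + N)¹¹ = I + 11·N = [[1, 22], [0, 1]].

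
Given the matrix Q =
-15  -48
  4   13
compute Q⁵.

[[-975, -2928], [244, 733]]

tr Q = -2 and det Q = -3, so the characteristic polynomial is λ² − (-2)λ + (-3) with roots 1 and -3.
Eigenvectors give P = [[-3, -4], [1, 1]] with P⁻¹ = [[1, 4], [-1, -3]], and Q = P·diag(1, -3)·P⁻¹.
Then Q⁵ = P·diag(1, -243)·P⁻¹ = [[-3, 972], [1, -243]] · [[1, 4], [-1, -3]] = [[-975, -2928], [244, 733]].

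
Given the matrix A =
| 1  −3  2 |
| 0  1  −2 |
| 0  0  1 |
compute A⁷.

[[1, −21, 140], [0, 1, −14], [0, 0, 1]]

A = I + N where N = [[0, −3, 2], [0, 0, −2], [0, 0, 0]] is strictly upper-triangular, so N³ = 0.
(I + N)⁷ = I + 7·N + 21·N² = [[1, −21, 140], [0, 1, −14], [0, 0, 1]].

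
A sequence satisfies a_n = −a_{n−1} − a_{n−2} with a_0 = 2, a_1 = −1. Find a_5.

With companion matrix T = [[−1, −1], [1, 0]], [a_n, a_{n−1}]ᵀ = T·[a_{n−1}, a_{n−2}]ᵀ, so [a_5, a_4]ᵀ = T⁴·[a_1, a_0]ᵀ.
T⁴ = [[−1, −1], [1, 0]], giving [a_5, a_4]ᵀ = [[−1], [−1]].

−1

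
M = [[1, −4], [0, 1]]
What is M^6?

M = I + N where N = [[0, −4], [0, 0]] is strictly upper-triangular, so N^2 = 0.
(I + N)^6 = I + 6·N = [[1, −24], [0, 1]].

[[1, −24], [0, 1]]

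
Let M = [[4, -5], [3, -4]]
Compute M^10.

M² = I (check: tr M = 0 and det M = -1), so M^10 = I since 10 is even.

[[1, 0], [0, 1]]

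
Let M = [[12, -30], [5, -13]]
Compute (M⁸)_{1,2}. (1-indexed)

tr M = -1 and det M = -6, so the characteristic polynomial is λ² − (-1)λ + (-6) with roots -3 and 2.
Eigenvectors give P = [[2, 3], [1, 1]] with P⁻¹ = [[-1, 3], [1, -2]], and M = P·diag(-3, 2)·P⁻¹.
Then M⁸ = P·diag(6561, 256)·P⁻¹ = [[13122, 768], [6561, 256]] · [[-1, 3], [1, -2]] = [[-12354, 37830], [-6305, 19171]].

37830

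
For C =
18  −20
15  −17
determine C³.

tr C = 1 and det C = −6, so the characteristic polynomial is λ² − (1)λ + (−6) with roots −2 and 3.
Eigenvectors give P = [[1, 4], [1, 3]] with P⁻¹ = [[−3, 4], [1, −1]], and C = P·diag(−2, 3)·P⁻¹.
Then C³ = P·diag(−8, 27)·P⁻¹ = [[−8, 108], [−8, 81]] · [[−3, 4], [1, −1]] = [[132, −140], [105, −113]].

[[132, −140], [105, −113]]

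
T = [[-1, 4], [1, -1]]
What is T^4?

T^2 = [[5, -8], [-2, 5]]
T^3 = [[-13, 28], [7, -13]]
T^4 = [[41, -80], [-20, 41]]

[[41, -80], [-20, 41]]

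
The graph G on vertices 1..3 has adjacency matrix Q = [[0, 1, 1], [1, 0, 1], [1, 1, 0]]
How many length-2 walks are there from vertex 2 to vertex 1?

1

The number of length-2 walks from vertex 2 to vertex 1 is entry (2,1) of Q^2, where Q is the adjacency matrix.
Q^2 = [[2, 1, 1], [1, 2, 1], [1, 1, 2]]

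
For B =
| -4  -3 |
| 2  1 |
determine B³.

B² = [[10, 9], [-6, -5]]
B³ = [[-22, -21], [14, 13]]

[[-22, -21], [14, 13]]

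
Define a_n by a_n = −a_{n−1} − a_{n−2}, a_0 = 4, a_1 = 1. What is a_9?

With companion matrix Q = [[−1, −1], [1, 0]], [a_n, a_{n−1}]ᵀ = Q·[a_{n−1}, a_{n−2}]ᵀ, so [a_9, a_8]ᵀ = Q⁸·[a_1, a_0]ᵀ.
Q⁸ = [[0, 1], [−1, −1]], giving [a_9, a_8]ᵀ = [[4], [−5]].

4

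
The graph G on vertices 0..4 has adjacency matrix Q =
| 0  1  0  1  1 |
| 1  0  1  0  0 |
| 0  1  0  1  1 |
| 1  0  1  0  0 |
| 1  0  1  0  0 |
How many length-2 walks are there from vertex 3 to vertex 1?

The number of length-2 walks from vertex 3 to vertex 1 is entry (3,1) of Q², where Q is the adjacency matrix.
Q² = [[3, 0, 3, 0, 0], [0, 2, 0, 2, 2], [3, 0, 3, 0, 0], [0, 2, 0, 2, 2], [0, 2, 0, 2, 2]]

2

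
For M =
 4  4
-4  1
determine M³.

[[-80, 20], [-20, -95]]

M² = [[0, 20], [-20, -15]]
M³ = [[-80, 20], [-20, -95]]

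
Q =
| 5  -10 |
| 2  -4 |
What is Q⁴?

[[5, -10], [2, -4]]

Q² = Q (a projection; rank 1, trace 1), so Q⁴ = Q.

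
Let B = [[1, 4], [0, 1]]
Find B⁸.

[[1, 32], [0, 1]]

B = I + N where N = [[0, 4], [0, 0]] is strictly upper-triangular, so N² = 0.
(I + N)⁸ = I + 8·N = [[1, 32], [0, 1]].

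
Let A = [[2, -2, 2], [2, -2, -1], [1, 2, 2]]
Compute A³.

A² = [[2, 4, 10], [-1, -2, 4], [8, -2, 4]]
A³ = [[22, 8, 20], [-2, 14, 8], [16, -4, 26]]

[[22, 8, 20], [-2, 14, 8], [16, -4, 26]]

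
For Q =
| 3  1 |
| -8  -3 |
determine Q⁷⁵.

Q² = I (check: tr Q = 0 and det Q = -1), so Q⁷⁵ = Q since 75 is odd.

[[3, 1], [-8, -3]]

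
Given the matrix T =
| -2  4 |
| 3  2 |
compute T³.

T² = [[16, 0], [0, 16]]
T³ = [[-32, 64], [48, 32]]

[[-32, 64], [48, 32]]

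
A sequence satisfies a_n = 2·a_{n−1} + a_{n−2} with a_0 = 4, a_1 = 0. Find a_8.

With companion matrix M = [[2, 1], [1, 0]], [a_n, a_{n−1}]ᵀ = M·[a_{n−1}, a_{n−2}]ᵀ, so [a_8, a_7]ᵀ = M^7·[a_1, a_0]ᵀ.
M^7 = [[408, 169], [169, 70]], giving [a_8, a_7]ᵀ = [[676], [280]].

676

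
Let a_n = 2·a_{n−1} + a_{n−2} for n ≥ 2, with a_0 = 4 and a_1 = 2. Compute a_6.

With companion matrix B = [[2, 1], [1, 0]], [a_n, a_{n−1}]ᵀ = B·[a_{n−1}, a_{n−2}]ᵀ, so [a_6, a_5]ᵀ = B⁵·[a_1, a_0]ᵀ.
B⁵ = [[70, 29], [29, 12]], giving [a_6, a_5]ᵀ = [[256], [106]].

256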